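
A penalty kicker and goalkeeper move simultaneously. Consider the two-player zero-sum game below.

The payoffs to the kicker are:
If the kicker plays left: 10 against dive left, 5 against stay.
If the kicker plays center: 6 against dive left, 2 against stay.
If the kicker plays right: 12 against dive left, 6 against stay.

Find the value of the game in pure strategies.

6

Row minima: 5, 2, 6 → the kicker's maximin is 6.
Column maxima: 12, 6 → the goalkeeper's minimax is 6.
They coincide at (right, stay), so the value is 6.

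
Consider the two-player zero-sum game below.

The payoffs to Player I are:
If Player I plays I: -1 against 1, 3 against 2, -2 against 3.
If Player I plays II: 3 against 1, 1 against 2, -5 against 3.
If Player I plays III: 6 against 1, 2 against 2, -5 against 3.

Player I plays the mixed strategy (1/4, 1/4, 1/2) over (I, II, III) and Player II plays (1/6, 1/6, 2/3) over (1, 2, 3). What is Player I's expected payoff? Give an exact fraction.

Against (1/6, 1/6, 2/3), each row's expected payoff is I: -1; II: -8/3; III: -2.
Taking the (1/4, 1/4, 1/2)-weighted average: (1/4)·(-1) + (1/4)·(-8/3) + (1/2)·(-2) = -23/12.

-23/12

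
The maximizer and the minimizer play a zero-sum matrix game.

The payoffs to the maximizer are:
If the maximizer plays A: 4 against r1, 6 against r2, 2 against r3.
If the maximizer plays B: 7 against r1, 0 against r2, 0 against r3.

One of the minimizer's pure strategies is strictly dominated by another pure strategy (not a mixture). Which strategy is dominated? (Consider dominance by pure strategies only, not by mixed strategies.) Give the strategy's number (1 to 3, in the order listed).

1

The minimizer prefers columns that give the maximizer less. Compare r1 with r3: 2 < 4, 0 < 7.
So r3 strictly dominates r1 for the minimizer; r1 is strictly dominated.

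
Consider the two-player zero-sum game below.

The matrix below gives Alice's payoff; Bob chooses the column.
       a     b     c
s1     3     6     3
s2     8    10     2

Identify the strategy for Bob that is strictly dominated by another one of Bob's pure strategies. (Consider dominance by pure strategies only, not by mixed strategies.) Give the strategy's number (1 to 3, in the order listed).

Bob prefers columns that give Alice less. Compare b with a: 3 < 6, 8 < 10.
So a strictly dominates b for Bob; b is strictly dominated.

2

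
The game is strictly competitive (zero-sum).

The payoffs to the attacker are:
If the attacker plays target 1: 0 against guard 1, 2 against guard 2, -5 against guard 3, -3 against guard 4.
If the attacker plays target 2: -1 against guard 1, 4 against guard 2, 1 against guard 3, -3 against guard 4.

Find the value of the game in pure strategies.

-3

Row minima: -5, -3 → the attacker's maximin is -3.
Column maxima: 0, 4, 1, -3 → the defender's minimax is -3.
They coincide at (target 2, guard 4), so the value is -3.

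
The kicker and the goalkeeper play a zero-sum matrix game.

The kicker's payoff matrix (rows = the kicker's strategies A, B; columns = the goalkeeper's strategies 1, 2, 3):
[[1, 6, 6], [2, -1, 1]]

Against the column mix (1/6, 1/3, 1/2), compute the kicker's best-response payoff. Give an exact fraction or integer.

A: (1)·(1/6) + (6)·(1/3) + (6)·(1/2) = 31/6.
B: (2)·(1/6) + (-1)·(1/3) + (1)·(1/2) = 1/2.
The best pure response is A with expected payoff 31/6.

31/6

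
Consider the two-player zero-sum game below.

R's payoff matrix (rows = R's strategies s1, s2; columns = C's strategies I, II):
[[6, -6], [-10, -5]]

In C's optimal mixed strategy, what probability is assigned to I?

1/17

Row minima are -6 and -10, so R's maximin is -6; column maxima are 6 and -5, so C's minimax is -5. These differ, so the equilibrium is in mixed strategies.
Let C play I with probability q. R is indifferent when 6q − 6(1−q) = −10q − 5(1−q), giving q = 1/17.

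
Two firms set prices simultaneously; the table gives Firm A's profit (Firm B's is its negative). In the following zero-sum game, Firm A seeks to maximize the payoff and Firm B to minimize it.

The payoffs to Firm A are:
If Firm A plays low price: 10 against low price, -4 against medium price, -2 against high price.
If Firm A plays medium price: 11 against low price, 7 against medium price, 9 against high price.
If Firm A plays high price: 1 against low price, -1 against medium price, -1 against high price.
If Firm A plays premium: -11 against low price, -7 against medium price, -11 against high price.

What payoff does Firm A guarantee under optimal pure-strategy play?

Row minima: -4, 7, -1, -11 → Firm A's maximin is 7.
Column maxima: 11, 7, 9 → Firm B's minimax is 7.
They coincide at (medium price, medium price), so the value is 7.

7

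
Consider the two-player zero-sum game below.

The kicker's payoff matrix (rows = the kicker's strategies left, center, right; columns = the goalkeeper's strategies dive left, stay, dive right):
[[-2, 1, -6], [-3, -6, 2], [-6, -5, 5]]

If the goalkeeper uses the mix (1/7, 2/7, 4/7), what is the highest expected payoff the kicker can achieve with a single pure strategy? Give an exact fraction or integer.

4/7

left: (-2)·(1/7) + (1)·(2/7) + (-6)·(4/7) = -24/7.
center: (-3)·(1/7) + (-6)·(2/7) + (2)·(4/7) = -1.
right: (-6)·(1/7) + (-5)·(2/7) + (5)·(4/7) = 4/7.
The best pure response is right with expected payoff 4/7.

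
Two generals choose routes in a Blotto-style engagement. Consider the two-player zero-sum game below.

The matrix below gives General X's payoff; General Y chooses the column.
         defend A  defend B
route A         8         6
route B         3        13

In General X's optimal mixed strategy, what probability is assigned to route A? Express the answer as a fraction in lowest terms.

Row minima are 6 and 3, so General X's maximin is 6; column maxima are 8 and 13, so General Y's minimax is 8. These differ, so the equilibrium is in mixed strategies.
Let General X play route A with probability p. General Y is indifferent when 8p + 3(1−p) = 6p + 13(1−p), giving p = 5/6.

5/6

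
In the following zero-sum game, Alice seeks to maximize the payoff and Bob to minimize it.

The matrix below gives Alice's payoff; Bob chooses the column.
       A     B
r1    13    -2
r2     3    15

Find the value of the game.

67/9

Row minima are -2 and 3, so Alice's maximin is 3; column maxima are 13 and 15, so Bob's minimax is 13. These differ, so the equilibrium is in mixed strategies.
Let Alice play r1 with probability p. Bob is indifferent when 13p + 3(1−p) = −2p + 15(1−p), giving p = 4/9.
Let Bob play A with probability q. Alice is indifferent when 13q − 2(1−q) = 3q + 15(1−q), giving q = 17/27.
The value is 13·(17/27) + (-2)·(10/27) = 67/9.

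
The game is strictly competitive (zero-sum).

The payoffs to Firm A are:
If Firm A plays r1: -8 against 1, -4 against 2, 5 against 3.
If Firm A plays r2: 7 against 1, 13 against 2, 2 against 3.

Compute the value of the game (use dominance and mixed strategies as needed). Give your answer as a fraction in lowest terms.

Column 2 is strictly dominated by 1 for Firm B (it gives Firm A more in every row).
The remaining 2×2 game on (r1, r2) × (1, 3) has no saddle point. Let Firm A play r1 with probability p; indifference gives −8p + 7(1−p) = 5p + 2(1−p), so p = 5/18.
Similarly Firm B's optimal q on 1 is 1/6, and the value is -8·(1/6) + (5)·(5/6) = 17/6.

17/6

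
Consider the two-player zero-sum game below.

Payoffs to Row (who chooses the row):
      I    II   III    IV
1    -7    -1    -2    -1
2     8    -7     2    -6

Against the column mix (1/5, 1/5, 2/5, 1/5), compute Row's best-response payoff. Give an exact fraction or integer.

-1/5

1: (-7)·(1/5) + (-1)·(1/5) + (-2)·(2/5) + (-1)·(1/5) = -13/5.
2: (8)·(1/5) + (-7)·(1/5) + (2)·(2/5) + (-6)·(1/5) = -1/5.
The best pure response is 2 with expected payoff -1/5.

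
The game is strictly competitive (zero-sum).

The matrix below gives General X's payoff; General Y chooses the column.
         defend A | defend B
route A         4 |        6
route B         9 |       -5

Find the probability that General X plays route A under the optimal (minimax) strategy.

Row minima are 4 and -5, so General X's maximin is 4; column maxima are 9 and 6, so General Y's minimax is 6. These differ, so the equilibrium is in mixed strategies.
Let General X play route A with probability p. General Y is indifferent when 4p + 9(1−p) = 6p − 5(1−p), giving p = 7/8.

7/8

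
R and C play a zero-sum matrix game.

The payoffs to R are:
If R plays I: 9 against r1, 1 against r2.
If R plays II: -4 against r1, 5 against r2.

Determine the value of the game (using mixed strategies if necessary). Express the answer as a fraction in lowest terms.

Row minima are 1 and -4, so R's maximin is 1; column maxima are 9 and 5, so C's minimax is 5. These differ, so the equilibrium is in mixed strategies.
Let R play I with probability p. C is indifferent when 9p − 4(1−p) = p + 5(1−p), giving p = 9/17.
Let C play r1 with probability q. R is indifferent when 9q + (1−q) = −4q + 5(1−q), giving q = 4/17.
The value is 9·(4/17) + (1)·(13/17) = 49/17.

49/17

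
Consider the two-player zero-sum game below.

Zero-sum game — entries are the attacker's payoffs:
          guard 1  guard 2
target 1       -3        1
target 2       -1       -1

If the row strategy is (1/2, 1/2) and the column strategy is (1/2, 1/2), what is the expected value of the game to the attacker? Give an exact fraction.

-1

Against (1/2, 1/2), each row's expected payoff is target 1: -1; target 2: -1.
Taking the (1/2, 1/2)-weighted average: (1/2)·(-1) + (1/2)·(-1) = -1.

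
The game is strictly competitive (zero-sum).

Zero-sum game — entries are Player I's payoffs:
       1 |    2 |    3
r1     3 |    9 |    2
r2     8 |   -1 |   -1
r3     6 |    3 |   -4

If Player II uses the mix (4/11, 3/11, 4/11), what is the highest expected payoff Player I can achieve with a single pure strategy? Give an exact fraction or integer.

47/11

r1: (3)·(4/11) + (9)·(3/11) + (2)·(4/11) = 47/11.
r2: (8)·(4/11) + (-1)·(3/11) + (-1)·(4/11) = 25/11.
r3: (6)·(4/11) + (3)·(3/11) + (-4)·(4/11) = 17/11.
The best pure response is r1 with expected payoff 47/11.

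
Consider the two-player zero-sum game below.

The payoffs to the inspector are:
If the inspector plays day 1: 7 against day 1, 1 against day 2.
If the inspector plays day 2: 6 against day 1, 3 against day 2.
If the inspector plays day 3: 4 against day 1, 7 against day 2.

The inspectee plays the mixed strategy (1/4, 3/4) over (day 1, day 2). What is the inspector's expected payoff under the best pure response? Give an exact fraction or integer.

25/4

day 1: (7)·(1/4) + (1)·(3/4) = 5/2.
day 2: (6)·(1/4) + (3)·(3/4) = 15/4.
day 3: (4)·(1/4) + (7)·(3/4) = 25/4.
The best pure response is day 3 with expected payoff 25/4.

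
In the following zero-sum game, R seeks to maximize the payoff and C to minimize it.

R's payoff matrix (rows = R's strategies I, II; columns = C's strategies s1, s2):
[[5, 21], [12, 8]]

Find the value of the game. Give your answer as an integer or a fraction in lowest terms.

Row minima are 5 and 8, so R's maximin is 8; column maxima are 12 and 21, so C's minimax is 12. These differ, so the equilibrium is in mixed strategies.
Let R play I with probability p. C is indifferent when 5p + 12(1−p) = 21p + 8(1−p), giving p = 1/5.
Let C play s1 with probability q. R is indifferent when 5q + 21(1−q) = 12q + 8(1−q), giving q = 13/20.
The value is 5·(13/20) + (21)·(7/20) = 53/5.

53/5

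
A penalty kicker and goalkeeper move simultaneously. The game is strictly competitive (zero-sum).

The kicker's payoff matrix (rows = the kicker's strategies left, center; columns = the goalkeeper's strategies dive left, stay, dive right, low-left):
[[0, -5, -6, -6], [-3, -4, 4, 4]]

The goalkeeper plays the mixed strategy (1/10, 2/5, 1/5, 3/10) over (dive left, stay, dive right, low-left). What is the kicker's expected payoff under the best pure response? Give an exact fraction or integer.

1/10

left: (0)·(1/10) + (-5)·(2/5) + (-6)·(1/5) + (-6)·(3/10) = -5.
center: (-3)·(1/10) + (-4)·(2/5) + (4)·(1/5) + (4)·(3/10) = 1/10.
The best pure response is center with expected payoff 1/10.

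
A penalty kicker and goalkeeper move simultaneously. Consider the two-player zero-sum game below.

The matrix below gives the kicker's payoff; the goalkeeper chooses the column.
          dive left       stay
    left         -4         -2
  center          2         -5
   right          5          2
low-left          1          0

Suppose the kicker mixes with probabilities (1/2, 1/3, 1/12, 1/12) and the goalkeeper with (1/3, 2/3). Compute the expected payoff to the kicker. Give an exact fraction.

Against (1/3, 2/3), each row's expected payoff is left: -8/3; center: -8/3; right: 3; low-left: 1/3.
Taking the (1/2, 1/3, 1/12, 1/12)-weighted average: (1/2)·(-8/3) + (1/3)·(-8/3) + (1/12)·(3) + (1/12)·(1/3) = -35/18.

-35/18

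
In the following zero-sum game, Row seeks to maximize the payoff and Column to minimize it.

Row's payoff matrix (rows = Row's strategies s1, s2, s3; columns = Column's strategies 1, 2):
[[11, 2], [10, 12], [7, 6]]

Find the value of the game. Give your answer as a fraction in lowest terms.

Row s3 is strictly dominated by row s2, so Row never plays it.
The remaining 2×2 game on (s1, s2) × (1, 2) has no saddle point. Let Row play s1 with probability p; indifference gives 11p + 10(1−p) = 2p + 12(1−p), so p = 2/11.
Similarly Column's optimal q on 1 is 10/11, and the value is 11·(10/11) + (2)·(1/11) = 112/11.

112/11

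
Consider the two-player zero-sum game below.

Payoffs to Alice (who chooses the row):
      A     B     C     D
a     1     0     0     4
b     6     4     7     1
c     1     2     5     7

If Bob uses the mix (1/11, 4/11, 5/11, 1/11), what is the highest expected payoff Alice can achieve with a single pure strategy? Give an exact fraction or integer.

a: (1)·(1/11) + (0)·(4/11) + (0)·(5/11) + (4)·(1/11) = 5/11.
b: (6)·(1/11) + (4)·(4/11) + (7)·(5/11) + (1)·(1/11) = 58/11.
c: (1)·(1/11) + (2)·(4/11) + (5)·(5/11) + (7)·(1/11) = 41/11.
The best pure response is b with expected payoff 58/11.

58/11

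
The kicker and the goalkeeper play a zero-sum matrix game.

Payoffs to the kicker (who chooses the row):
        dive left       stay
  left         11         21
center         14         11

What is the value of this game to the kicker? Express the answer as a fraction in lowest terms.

Row minima are 11 and 11, so the kicker's maximin is 11; column maxima are 14 and 21, so the goalkeeper's minimax is 14. These differ, so the equilibrium is in mixed strategies.
Let the kicker play left with probability p. The goalkeeper is indifferent when 11p + 14(1−p) = 21p + 11(1−p), giving p = 3/13.
Let the goalkeeper play dive left with probability q. The kicker is indifferent when 11q + 21(1−q) = 14q + 11(1−q), giving q = 10/13.
The value is 11·(10/13) + (21)·(3/13) = 173/13.

173/13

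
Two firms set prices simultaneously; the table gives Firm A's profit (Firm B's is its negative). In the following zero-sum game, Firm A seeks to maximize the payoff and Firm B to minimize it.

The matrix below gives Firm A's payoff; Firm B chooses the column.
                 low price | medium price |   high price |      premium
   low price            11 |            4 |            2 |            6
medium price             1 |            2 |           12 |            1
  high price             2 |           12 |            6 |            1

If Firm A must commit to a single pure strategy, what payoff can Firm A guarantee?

The worst-case payoff for each row is low price: 2, medium price: 1, high price: 1.
The best of these is 2.

2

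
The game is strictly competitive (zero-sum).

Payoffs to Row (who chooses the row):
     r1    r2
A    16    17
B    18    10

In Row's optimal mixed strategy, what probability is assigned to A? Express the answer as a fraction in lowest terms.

8/9

Row minima are 16 and 10, so Row's maximin is 16; column maxima are 18 and 17, so Column's minimax is 17. These differ, so the equilibrium is in mixed strategies.
Let Row play A with probability p. Column is indifferent when 16p + 18(1−p) = 17p + 10(1−p), giving p = 8/9.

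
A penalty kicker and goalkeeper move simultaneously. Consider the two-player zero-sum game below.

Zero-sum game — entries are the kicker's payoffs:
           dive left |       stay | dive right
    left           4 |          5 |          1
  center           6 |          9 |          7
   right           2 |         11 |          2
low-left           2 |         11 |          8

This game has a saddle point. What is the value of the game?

6

Row minima: 1, 6, 2, 2 → the kicker's maximin is 6.
Column maxima: 6, 11, 8 → the goalkeeper's minimax is 6.
They coincide at (center, dive left), so the value is 6.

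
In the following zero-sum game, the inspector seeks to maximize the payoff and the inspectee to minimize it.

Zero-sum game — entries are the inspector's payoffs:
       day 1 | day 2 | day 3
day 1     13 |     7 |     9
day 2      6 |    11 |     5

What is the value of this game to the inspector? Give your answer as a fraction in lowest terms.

8

Column day 1 is strictly dominated by day 3 for the inspectee (it gives the inspector more in every row).
The remaining 2×2 game on (day 1, day 2) × (day 2, day 3) has no saddle point. Let the inspector play day 1 with probability p; indifference gives 7p + 11(1−p) = 9p + 5(1−p), so p = 3/4.
Similarly the inspectee's optimal q on day 2 is 1/2, and the value is 7·(1/2) + (9)·(1/2) = 8.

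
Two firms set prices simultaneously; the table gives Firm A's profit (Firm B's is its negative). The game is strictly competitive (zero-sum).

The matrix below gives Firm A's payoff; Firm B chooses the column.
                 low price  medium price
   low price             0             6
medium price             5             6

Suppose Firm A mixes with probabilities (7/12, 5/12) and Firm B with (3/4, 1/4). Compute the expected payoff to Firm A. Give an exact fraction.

49/16

Against (3/4, 1/4), each row's expected payoff is low price: 3/2; medium price: 21/4.
Taking the (7/12, 5/12)-weighted average: (7/12)·(3/2) + (5/12)·(21/4) = 49/16.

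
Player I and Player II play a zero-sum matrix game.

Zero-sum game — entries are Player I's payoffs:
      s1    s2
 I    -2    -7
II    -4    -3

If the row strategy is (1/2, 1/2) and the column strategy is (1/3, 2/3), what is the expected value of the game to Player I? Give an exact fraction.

-13/3

Against (1/3, 2/3), each row's expected payoff is I: -16/3; II: -10/3.
Taking the (1/2, 1/2)-weighted average: (1/2)·(-16/3) + (1/2)·(-10/3) = -13/3.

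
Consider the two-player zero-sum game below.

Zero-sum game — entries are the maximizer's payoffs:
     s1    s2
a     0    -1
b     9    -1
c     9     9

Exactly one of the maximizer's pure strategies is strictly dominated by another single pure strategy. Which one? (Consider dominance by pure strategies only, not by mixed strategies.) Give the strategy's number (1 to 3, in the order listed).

1

Compare a with c: 9 > 0, 9 > -1.
So c strictly dominates a for the maximizer; a is strictly dominated.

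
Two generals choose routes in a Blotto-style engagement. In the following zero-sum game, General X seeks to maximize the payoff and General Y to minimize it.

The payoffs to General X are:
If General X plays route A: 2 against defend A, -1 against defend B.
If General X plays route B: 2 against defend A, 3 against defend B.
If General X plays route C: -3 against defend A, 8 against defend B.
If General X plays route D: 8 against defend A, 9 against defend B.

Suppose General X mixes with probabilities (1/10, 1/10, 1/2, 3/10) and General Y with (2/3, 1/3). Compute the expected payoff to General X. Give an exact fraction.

19/6

Against (2/3, 1/3), each row's expected payoff is route A: 1; route B: 7/3; route C: 2/3; route D: 25/3.
Taking the (1/10, 1/10, 1/2, 3/10)-weighted average: (1/10)·(1) + (1/10)·(7/3) + (1/2)·(2/3) + (3/10)·(25/3) = 19/6.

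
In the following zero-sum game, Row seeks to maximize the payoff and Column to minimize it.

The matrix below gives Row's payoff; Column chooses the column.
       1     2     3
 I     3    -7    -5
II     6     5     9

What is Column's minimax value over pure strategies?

The worst case (largest entry) in each column is 1: 6, 2: 5, 3: 9.
The best (smallest) of these is 5.

5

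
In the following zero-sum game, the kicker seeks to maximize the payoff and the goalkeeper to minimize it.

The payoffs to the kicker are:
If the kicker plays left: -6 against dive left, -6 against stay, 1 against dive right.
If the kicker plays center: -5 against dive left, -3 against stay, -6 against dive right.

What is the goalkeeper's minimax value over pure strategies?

The worst case (largest entry) in each column is dive left: -5, stay: -3, dive right: 1.
The best (smallest) of these is -5.

-5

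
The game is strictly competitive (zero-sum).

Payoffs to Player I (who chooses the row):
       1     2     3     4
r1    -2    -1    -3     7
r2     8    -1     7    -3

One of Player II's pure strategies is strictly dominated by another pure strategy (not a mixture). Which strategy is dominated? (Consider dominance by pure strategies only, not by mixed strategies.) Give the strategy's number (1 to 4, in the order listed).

Player II prefers columns that give Player I less. Compare 1 with 3: -3 < -2, 7 < 8.
So 3 strictly dominates 1 for Player II; 1 is strictly dominated.

1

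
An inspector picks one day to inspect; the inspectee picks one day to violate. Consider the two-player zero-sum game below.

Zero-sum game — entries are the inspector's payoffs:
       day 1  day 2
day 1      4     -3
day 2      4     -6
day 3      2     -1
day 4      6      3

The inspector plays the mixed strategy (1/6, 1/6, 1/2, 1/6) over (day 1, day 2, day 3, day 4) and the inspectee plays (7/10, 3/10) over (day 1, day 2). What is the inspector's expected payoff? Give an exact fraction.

Against (7/10, 3/10), each row's expected payoff is day 1: 19/10; day 2: 1; day 3: 11/10; day 4: 51/10.
Taking the (1/6, 1/6, 1/2, 1/6)-weighted average: (1/6)·(19/10) + (1/6)·(1) + (1/2)·(11/10) + (1/6)·(51/10) = 113/60.

113/60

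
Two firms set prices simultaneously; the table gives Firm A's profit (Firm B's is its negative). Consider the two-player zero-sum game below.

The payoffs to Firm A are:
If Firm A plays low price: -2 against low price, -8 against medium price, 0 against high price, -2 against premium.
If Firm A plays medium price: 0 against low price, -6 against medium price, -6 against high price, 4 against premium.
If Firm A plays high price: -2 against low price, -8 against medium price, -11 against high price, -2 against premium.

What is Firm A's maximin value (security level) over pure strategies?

The worst-case payoff for each row is low price: -8, medium price: -6, high price: -11.
The best of these is -6.

-6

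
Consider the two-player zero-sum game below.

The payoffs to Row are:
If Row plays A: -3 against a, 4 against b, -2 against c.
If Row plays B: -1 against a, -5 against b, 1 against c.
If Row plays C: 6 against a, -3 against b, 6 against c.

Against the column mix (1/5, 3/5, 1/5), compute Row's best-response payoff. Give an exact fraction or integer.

7/5

A: (-3)·(1/5) + (4)·(3/5) + (-2)·(1/5) = 7/5.
B: (-1)·(1/5) + (-5)·(3/5) + (1)·(1/5) = -3.
C: (6)·(1/5) + (-3)·(3/5) + (6)·(1/5) = 3/5.
The best pure response is A with expected payoff 7/5.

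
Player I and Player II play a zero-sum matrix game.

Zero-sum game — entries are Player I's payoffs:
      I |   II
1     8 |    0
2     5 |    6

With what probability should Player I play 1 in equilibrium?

1/9

Row minima are 0 and 5, so Player I's maximin is 5; column maxima are 8 and 6, so Player II's minimax is 6. These differ, so the equilibrium is in mixed strategies.
Let Player I play 1 with probability p. Player II is indifferent when 8p + 5(1−p) = 6(1−p), giving p = 1/9.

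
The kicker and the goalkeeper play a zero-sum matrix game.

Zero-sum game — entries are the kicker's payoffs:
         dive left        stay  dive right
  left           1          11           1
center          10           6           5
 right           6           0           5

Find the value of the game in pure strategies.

5

Row minima: 1, 5, 0 → the kicker's maximin is 5.
Column maxima: 10, 11, 5 → the goalkeeper's minimax is 5.
They coincide at (center, dive right), so the value is 5.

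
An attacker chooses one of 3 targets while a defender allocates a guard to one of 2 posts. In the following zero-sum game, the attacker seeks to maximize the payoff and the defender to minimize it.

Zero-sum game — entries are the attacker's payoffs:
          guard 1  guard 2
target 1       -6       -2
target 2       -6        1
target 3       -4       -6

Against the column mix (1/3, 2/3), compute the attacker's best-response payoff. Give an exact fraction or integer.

-4/3

target 1: (-6)·(1/3) + (-2)·(2/3) = -10/3.
target 2: (-6)·(1/3) + (1)·(2/3) = -4/3.
target 3: (-4)·(1/3) + (-6)·(2/3) = -16/3.
The best pure response is target 2 with expected payoff -4/3.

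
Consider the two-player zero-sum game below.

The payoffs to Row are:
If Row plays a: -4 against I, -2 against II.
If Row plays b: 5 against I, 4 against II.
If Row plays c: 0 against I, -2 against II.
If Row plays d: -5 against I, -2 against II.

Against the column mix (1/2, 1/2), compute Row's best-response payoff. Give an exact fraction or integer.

a: (-4)·(1/2) + (-2)·(1/2) = -3.
b: (5)·(1/2) + (4)·(1/2) = 9/2.
c: (0)·(1/2) + (-2)·(1/2) = -1.
d: (-5)·(1/2) + (-2)·(1/2) = -7/2.
The best pure response is b with expected payoff 9/2.

9/2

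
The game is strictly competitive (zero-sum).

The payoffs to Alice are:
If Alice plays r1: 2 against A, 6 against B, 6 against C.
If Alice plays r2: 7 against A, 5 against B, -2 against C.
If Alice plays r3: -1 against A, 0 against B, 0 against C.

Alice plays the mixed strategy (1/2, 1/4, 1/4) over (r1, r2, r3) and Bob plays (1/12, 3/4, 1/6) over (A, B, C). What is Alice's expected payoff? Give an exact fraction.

61/16

Against (1/12, 3/4, 1/6), each row's expected payoff is r1: 17/3; r2: 4; r3: -1/12.
Taking the (1/2, 1/4, 1/4)-weighted average: (1/2)·(17/3) + (1/4)·(4) + (1/4)·(-1/12) = 61/16.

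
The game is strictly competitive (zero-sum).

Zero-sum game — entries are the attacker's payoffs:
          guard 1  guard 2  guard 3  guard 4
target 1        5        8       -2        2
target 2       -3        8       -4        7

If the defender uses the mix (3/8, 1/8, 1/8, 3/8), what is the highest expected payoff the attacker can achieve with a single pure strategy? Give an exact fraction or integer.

27/8

target 1: (5)·(3/8) + (8)·(1/8) + (-2)·(1/8) + (2)·(3/8) = 27/8.
target 2: (-3)·(3/8) + (8)·(1/8) + (-4)·(1/8) + (7)·(3/8) = 2.
The best pure response is target 1 with expected payoff 27/8.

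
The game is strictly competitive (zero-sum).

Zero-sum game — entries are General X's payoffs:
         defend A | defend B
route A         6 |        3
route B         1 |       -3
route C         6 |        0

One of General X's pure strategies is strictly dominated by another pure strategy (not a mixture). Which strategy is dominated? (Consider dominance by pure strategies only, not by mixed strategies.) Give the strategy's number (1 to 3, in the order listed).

Compare route B with route A: 6 > 1, 3 > -3.
So route A strictly dominates route B for General X; route B is strictly dominated.

2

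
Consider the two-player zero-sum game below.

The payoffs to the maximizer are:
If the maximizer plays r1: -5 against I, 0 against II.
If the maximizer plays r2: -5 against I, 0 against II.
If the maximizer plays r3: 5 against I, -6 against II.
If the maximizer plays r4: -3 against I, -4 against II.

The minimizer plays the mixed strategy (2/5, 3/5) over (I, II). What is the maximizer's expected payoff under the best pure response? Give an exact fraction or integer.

-8/5

r1: (-5)·(2/5) + (0)·(3/5) = -2.
r2: (-5)·(2/5) + (0)·(3/5) = -2.
r3: (5)·(2/5) + (-6)·(3/5) = -8/5.
r4: (-3)·(2/5) + (-4)·(3/5) = -18/5.
The best pure response is r3 with expected payoff -8/5.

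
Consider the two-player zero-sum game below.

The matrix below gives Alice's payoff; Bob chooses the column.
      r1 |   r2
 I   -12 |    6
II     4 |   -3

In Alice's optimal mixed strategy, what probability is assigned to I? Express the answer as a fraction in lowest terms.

Row minima are -12 and -3, so Alice's maximin is -3; column maxima are 4 and 6, so Bob's minimax is 4. These differ, so the equilibrium is in mixed strategies.
Let Alice play I with probability p. Bob is indifferent when −12p + 4(1−p) = 6p − 3(1−p), giving p = 7/25.

7/25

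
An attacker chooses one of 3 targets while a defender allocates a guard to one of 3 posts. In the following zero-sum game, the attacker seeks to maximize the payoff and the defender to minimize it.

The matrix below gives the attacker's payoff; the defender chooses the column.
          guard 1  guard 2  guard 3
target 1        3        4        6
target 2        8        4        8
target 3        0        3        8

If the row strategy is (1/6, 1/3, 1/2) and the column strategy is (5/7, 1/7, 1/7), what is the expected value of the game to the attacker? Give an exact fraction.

Against (5/7, 1/7, 1/7), each row's expected payoff is target 1: 25/7; target 2: 52/7; target 3: 11/7.
Taking the (1/6, 1/3, 1/2)-weighted average: (1/6)·(25/7) + (1/3)·(52/7) + (1/2)·(11/7) = 27/7.

27/7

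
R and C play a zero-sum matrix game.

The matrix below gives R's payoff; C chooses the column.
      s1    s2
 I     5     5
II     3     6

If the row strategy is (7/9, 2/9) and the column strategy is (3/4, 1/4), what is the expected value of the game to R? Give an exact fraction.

85/18

Against (3/4, 1/4), each row's expected payoff is I: 5; II: 15/4.
Taking the (7/9, 2/9)-weighted average: (7/9)·(5) + (2/9)·(15/4) = 85/18.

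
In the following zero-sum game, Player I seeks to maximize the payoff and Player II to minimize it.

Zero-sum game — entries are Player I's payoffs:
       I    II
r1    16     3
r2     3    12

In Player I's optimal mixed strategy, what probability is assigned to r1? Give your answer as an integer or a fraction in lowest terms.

9/22

Row minima are 3 and 3, so Player I's maximin is 3; column maxima are 16 and 12, so Player II's minimax is 12. These differ, so the equilibrium is in mixed strategies.
Let Player I play r1 with probability p. Player II is indifferent when 16p + 3(1−p) = 3p + 12(1−p), giving p = 9/22.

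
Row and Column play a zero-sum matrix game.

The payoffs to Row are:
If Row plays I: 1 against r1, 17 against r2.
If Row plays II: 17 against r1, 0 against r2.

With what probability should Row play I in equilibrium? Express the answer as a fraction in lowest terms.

Row minima are 1 and 0, so Row's maximin is 1; column maxima are 17 and 17, so Column's minimax is 17. These differ, so the equilibrium is in mixed strategies.
Let Row play I with probability p. Column is indifferent when p + 17(1−p) = 17p, giving p = 17/33.

17/33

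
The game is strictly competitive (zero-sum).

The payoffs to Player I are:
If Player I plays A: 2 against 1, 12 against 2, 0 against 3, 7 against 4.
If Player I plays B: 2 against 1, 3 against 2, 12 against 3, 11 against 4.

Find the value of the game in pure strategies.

Row minima: 0, 2 → Player I's maximin is 2.
Column maxima: 2, 12, 12, 11 → Player II's minimax is 2.
They coincide at (B, 1), so the value is 2.

2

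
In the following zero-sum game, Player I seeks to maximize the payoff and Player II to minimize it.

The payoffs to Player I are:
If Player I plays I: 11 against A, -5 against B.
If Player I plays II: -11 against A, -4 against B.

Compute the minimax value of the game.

-99/23

Row minima are -5 and -11, so Player I's maximin is -5; column maxima are 11 and -4, so Player II's minimax is -4. These differ, so the equilibrium is in mixed strategies.
Let Player I play I with probability p. Player II is indifferent when 11p − 11(1−p) = −5p − 4(1−p), giving p = 7/23.
Let Player II play A with probability q. Player I is indifferent when 11q − 5(1−q) = −11q − 4(1−q), giving q = 1/23.
The value is 11·(1/23) + (-5)·(22/23) = -99/23.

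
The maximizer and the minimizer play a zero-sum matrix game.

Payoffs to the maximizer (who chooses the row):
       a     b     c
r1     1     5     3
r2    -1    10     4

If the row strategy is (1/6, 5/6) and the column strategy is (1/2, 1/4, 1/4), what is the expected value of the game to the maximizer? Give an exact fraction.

Against (1/2, 1/4, 1/4), each row's expected payoff is r1: 5/2; r2: 3.
Taking the (1/6, 5/6)-weighted average: (1/6)·(5/2) + (5/6)·(3) = 35/12.

35/12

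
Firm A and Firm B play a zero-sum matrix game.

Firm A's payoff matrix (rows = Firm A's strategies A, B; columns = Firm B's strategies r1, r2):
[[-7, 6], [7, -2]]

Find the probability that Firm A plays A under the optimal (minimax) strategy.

Row minima are -7 and -2, so Firm A's maximin is -2; column maxima are 7 and 6, so Firm B's minimax is 6. These differ, so the equilibrium is in mixed strategies.
Let Firm A play A with probability p. Firm B is indifferent when −7p + 7(1−p) = 6p − 2(1−p), giving p = 9/22.

9/22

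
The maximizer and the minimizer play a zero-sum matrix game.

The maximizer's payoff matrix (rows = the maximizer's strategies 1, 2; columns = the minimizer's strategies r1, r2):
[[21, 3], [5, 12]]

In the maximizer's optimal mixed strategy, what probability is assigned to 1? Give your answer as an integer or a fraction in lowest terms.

Row minima are 3 and 5, so the maximizer's maximin is 5; column maxima are 21 and 12, so the minimizer's minimax is 12. These differ, so the equilibrium is in mixed strategies.
Let the maximizer play 1 with probability p. The minimizer is indifferent when 21p + 5(1−p) = 3p + 12(1−p), giving p = 7/25.

7/25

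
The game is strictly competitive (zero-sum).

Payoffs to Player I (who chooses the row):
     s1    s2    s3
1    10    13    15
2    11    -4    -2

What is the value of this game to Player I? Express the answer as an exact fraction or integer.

Column s3 is strictly dominated by s2 for Player II (it gives Player I more in every row).
The remaining 2×2 game on (1, 2) × (s1, s2) has no saddle point. Let Player I play 1 with probability p; indifference gives 10p + 11(1−p) = 13p − 4(1−p), so p = 5/6.
Similarly Player II's optimal q on s1 is 17/18, and the value is 10·(17/18) + (13)·(1/18) = 61/6.

61/6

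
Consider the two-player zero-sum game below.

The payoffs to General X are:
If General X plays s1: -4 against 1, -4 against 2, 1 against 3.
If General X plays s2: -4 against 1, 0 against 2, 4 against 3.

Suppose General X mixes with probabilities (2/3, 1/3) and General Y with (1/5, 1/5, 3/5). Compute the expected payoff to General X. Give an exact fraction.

Against (1/5, 1/5, 3/5), each row's expected payoff is s1: -1; s2: 8/5.
Taking the (2/3, 1/3)-weighted average: (2/3)·(-1) + (1/3)·(8/5) = -2/15.

-2/15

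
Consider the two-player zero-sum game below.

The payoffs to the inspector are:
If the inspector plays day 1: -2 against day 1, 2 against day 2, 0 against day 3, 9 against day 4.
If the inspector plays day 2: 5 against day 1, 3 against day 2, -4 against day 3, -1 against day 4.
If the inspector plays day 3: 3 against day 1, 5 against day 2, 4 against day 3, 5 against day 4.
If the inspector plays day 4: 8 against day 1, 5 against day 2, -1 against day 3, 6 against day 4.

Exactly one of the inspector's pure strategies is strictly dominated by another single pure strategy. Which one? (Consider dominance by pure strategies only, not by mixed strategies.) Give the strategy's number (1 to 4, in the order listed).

2

Compare day 2 with day 4: 8 > 5, 5 > 3, -1 > -4, 6 > -1.
So day 4 strictly dominates day 2 for the inspector; day 2 is strictly dominated.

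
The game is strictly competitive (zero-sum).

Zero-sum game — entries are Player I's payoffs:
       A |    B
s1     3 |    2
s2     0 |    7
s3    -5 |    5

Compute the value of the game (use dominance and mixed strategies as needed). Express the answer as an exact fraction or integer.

21/8

Row s3 is strictly dominated by row s2, so Player I never plays it.
The remaining 2×2 game on (s1, s2) × (A, B) has no saddle point. Let Player I play s1 with probability p; indifference gives 3p = 2p + 7(1−p), so p = 7/8.
Similarly Player II's optimal q on A is 5/8, and the value is 3·(5/8) + (2)·(3/8) = 21/8.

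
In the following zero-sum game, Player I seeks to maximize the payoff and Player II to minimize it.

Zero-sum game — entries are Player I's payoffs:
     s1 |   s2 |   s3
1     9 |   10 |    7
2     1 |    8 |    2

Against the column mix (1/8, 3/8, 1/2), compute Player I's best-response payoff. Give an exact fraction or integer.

1: (9)·(1/8) + (10)·(3/8) + (7)·(1/2) = 67/8.
2: (1)·(1/8) + (8)·(3/8) + (2)·(1/2) = 33/8.
The best pure response is 1 with expected payoff 67/8.

67/8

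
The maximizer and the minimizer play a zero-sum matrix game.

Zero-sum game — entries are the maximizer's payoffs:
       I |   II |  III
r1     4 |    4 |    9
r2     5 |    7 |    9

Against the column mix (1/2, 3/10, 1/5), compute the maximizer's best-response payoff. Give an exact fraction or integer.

32/5

r1: (4)·(1/2) + (4)·(3/10) + (9)·(1/5) = 5.
r2: (5)·(1/2) + (7)·(3/10) + (9)·(1/5) = 32/5.
The best pure response is r2 with expected payoff 32/5.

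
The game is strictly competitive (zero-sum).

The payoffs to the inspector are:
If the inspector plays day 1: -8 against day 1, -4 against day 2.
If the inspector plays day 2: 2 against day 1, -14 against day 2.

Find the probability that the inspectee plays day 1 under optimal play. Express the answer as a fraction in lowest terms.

1/2

Row minima are -8 and -14, so the inspector's maximin is -8; column maxima are 2 and -4, so the inspectee's minimax is -4. These differ, so the equilibrium is in mixed strategies.
Let the inspectee play day 1 with probability q. The inspector is indifferent when −8q − 4(1−q) = 2q − 14(1−q), giving q = 1/2.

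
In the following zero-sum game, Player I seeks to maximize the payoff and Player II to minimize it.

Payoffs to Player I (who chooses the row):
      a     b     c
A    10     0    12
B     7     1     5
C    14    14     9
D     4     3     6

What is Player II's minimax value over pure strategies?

12

The worst case (largest entry) in each column is a: 14, b: 14, c: 12.
The best (smallest) of these is 12.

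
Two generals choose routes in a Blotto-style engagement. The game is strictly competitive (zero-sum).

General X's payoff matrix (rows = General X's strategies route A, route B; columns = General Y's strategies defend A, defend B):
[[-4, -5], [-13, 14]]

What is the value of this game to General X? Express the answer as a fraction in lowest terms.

Row minima are -5 and -13, so General X's maximin is -5; column maxima are -4 and 14, so General Y's minimax is -4. These differ, so the equilibrium is in mixed strategies.
Let General X play route A with probability p. General Y is indifferent when −4p − 13(1−p) = −5p + 14(1−p), giving p = 27/28.
Let General Y play defend A with probability q. General X is indifferent when −4q − 5(1−q) = −13q + 14(1−q), giving q = 19/28.
The value is -4·(19/28) + (-5)·(9/28) = -121/28.

-121/28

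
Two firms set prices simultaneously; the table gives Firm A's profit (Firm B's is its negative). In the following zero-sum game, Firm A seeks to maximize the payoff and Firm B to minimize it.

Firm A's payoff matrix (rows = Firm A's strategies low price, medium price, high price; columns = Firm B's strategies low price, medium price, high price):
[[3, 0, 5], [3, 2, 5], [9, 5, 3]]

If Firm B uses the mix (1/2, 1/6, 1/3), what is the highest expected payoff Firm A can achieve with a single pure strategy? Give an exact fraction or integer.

low price: (3)·(1/2) + (0)·(1/6) + (5)·(1/3) = 19/6.
medium price: (3)·(1/2) + (2)·(1/6) + (5)·(1/3) = 7/2.
high price: (9)·(1/2) + (5)·(1/6) + (3)·(1/3) = 19/3.
The best pure response is high price with expected payoff 19/3.

19/3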